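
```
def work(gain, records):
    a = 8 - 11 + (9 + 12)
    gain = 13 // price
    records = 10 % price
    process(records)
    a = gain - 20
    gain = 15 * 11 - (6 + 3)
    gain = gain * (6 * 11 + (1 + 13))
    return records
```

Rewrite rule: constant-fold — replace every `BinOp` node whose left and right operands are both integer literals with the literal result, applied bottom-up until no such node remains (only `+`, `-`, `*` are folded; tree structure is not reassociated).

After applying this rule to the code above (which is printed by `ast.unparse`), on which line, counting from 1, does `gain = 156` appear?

7

Transformed code:
def work(gain, records):
    a = 18
    gain = 13 // price
    records = 10 % price
    process(records)
    a = gain - 20
    gain = 156
    gain = gain * 80
    return records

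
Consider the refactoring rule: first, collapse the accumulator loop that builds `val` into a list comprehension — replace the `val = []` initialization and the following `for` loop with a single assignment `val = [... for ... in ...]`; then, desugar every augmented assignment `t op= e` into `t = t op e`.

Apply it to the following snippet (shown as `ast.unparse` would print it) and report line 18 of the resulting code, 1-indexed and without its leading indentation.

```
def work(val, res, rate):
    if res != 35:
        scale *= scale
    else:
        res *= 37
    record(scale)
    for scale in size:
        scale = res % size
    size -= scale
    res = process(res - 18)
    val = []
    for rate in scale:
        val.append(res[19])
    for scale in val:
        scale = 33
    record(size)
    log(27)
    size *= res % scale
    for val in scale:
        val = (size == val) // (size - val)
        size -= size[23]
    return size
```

val = (size == val) // (size - val)

Transformed code:
def work(val, res, rate):
    if res != 35:
        scale = scale * scale
    else:
        res = res * 37
    record(scale)
    for scale in size:
        scale = res % size
    size = size - scale
    res = process(res - 18)
    val = [res[19] for rate in scale]
    for scale in val:
        scale = 33
    record(size)
    log(27)
    size = size * (res % scale)
    for val in scale:
        val = (size == val) // (size - val)
        size = size - size[23]
    return size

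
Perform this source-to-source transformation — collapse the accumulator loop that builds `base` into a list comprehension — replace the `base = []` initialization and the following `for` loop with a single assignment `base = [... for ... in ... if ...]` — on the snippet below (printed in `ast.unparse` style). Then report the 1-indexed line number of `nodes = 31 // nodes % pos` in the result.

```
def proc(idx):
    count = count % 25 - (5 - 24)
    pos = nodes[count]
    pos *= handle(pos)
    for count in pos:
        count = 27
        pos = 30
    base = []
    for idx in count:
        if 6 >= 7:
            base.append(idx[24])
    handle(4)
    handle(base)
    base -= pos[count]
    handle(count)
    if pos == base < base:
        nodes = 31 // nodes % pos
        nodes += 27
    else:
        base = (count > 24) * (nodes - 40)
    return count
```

Transformed code:
def proc(idx):
    count = count % 25 - (5 - 24)
    pos = nodes[count]
    pos *= handle(pos)
    for count in pos:
        count = 27
        pos = 30
    base = [idx[24] for idx in count if 6 >= 7]
    handle(4)
    handle(base)
    base -= pos[count]
    handle(count)
    if pos == base < base:
        nodes = 31 // nodes % pos
        nodes += 27
    else:
        base = (count > 24) * (nodes - 40)
    return count

14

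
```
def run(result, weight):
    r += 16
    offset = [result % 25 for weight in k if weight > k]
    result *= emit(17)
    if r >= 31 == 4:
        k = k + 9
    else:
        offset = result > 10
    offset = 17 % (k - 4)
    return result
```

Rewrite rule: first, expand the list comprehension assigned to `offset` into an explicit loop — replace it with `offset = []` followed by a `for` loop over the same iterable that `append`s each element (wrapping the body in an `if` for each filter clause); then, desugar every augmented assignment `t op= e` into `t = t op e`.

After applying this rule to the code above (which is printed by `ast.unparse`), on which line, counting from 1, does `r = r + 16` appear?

2

Transformed code:
def run(result, weight):
    r = r + 16
    offset = []
    for weight in k:
        if weight > k:
            offset.append(result % 25)
    result = result * emit(17)
    if r >= 31 == 4:
        k = k + 9
    else:
        offset = result > 10
    offset = 17 % (k - 4)
    return result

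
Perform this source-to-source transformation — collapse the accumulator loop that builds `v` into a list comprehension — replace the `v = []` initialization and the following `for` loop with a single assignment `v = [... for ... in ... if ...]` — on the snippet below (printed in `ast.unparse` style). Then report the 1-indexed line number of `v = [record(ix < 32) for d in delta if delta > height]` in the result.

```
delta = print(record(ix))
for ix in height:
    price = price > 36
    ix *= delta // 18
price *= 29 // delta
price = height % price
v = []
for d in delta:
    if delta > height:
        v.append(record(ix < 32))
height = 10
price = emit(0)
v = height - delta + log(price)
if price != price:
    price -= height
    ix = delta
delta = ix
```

7

Transformed code:
delta = print(record(ix))
for ix in height:
    price = price > 36
    ix *= delta // 18
price *= 29 // delta
price = height % price
v = [record(ix < 32) for d in delta if delta > height]
height = 10
price = emit(0)
v = height - delta + log(price)
if price != price:
    price -= height
    ix = delta
delta = ix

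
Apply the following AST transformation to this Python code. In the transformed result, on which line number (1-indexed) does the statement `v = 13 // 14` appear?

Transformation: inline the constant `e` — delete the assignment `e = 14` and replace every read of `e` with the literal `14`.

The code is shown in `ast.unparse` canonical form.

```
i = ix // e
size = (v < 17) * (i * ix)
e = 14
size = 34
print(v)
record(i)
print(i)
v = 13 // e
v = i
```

Transformed code:
i = ix // 14
size = (v < 17) * (i * ix)
size = 34
print(v)
record(i)
print(i)
v = 13 // 14
v = i

7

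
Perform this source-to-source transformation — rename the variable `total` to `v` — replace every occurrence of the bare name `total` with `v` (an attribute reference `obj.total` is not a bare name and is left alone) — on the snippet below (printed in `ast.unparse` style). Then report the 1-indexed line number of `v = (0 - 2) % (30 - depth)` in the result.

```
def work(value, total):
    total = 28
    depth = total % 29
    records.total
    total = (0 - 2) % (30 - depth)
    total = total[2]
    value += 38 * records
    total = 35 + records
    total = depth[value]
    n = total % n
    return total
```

5

Transformed code:
def work(value, v):
    v = 28
    depth = v % 29
    records.total
    v = (0 - 2) % (30 - depth)
    v = v[2]
    value += 38 * records
    v = 35 + records
    v = depth[value]
    n = v % n
    return v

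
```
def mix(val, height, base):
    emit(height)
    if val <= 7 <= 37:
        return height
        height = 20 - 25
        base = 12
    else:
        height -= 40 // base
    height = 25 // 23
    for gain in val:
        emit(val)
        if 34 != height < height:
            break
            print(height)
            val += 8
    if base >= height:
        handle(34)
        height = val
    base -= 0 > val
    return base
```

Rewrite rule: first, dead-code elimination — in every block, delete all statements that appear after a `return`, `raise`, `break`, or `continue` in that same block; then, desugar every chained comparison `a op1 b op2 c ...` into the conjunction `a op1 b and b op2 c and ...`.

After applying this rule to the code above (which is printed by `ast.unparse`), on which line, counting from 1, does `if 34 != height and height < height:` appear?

Transformed code:
def mix(val, height, base):
    emit(height)
    if val <= 7 and 7 <= 37:
        return height
    else:
        height -= 40 // base
    height = 25 // 23
    for gain in val:
        emit(val)
        if 34 != height and height < height:
            break
    if base >= height:
        handle(34)
        height = val
    base -= 0 > val
    return base

10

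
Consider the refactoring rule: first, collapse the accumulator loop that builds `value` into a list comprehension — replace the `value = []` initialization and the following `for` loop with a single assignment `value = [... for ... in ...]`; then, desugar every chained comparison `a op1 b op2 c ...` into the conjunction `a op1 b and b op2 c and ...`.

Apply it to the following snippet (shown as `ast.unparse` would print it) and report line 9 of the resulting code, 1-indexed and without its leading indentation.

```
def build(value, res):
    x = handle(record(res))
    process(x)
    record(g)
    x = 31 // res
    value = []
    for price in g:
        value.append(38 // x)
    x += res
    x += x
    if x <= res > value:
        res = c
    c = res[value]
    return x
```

Transformed code:
def build(value, res):
    x = handle(record(res))
    process(x)
    record(g)
    x = 31 // res
    value = [38 // x for price in g]
    x += res
    x += x
    if x <= res and res > value:
        res = c
    c = res[value]
    return x

if x <= res and res > value:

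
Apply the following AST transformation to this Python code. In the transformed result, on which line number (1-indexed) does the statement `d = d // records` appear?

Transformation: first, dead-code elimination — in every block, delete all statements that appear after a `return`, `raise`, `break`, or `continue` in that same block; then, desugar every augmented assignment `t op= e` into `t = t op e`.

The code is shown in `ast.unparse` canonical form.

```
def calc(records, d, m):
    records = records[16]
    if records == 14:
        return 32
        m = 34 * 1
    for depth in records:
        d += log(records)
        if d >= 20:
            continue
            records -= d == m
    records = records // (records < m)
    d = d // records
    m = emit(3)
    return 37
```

Transformed code:
def calc(records, d, m):
    records = records[16]
    if records == 14:
        return 32
    for depth in records:
        d = d + log(records)
        if d >= 20:
            continue
    records = records // (records < m)
    d = d // records
    m = emit(3)
    return 37

10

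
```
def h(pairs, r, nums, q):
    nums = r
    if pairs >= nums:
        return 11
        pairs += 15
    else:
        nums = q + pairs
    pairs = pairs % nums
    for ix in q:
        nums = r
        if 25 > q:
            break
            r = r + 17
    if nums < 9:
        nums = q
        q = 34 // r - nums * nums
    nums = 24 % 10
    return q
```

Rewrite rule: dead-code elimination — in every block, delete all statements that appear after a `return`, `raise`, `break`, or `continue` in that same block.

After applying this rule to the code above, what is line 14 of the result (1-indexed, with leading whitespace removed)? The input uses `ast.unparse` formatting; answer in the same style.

Transformed code:
def h(pairs, r, nums, q):
    nums = r
    if pairs >= nums:
        return 11
    else:
        nums = q + pairs
    pairs = pairs % nums
    for ix in q:
        nums = r
        if 25 > q:
            break
    if nums < 9:
        nums = q
        q = 34 // r - nums * nums
    nums = 24 % 10
    return q

q = 34 // r - nums * nums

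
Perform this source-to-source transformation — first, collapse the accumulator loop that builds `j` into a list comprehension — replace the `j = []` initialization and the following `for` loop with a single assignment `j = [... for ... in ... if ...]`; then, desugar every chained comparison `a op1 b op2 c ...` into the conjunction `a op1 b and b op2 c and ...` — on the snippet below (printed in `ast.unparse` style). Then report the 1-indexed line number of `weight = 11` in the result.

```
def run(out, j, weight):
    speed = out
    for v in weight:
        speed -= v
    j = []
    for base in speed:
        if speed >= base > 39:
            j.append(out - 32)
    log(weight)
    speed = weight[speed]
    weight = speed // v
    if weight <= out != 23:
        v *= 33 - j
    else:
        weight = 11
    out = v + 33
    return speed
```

12

Transformed code:
def run(out, j, weight):
    speed = out
    for v in weight:
        speed -= v
    j = [out - 32 for base in speed if speed >= base and base > 39]
    log(weight)
    speed = weight[speed]
    weight = speed // v
    if weight <= out and out != 23:
        v *= 33 - j
    else:
        weight = 11
    out = v + 33
    return speed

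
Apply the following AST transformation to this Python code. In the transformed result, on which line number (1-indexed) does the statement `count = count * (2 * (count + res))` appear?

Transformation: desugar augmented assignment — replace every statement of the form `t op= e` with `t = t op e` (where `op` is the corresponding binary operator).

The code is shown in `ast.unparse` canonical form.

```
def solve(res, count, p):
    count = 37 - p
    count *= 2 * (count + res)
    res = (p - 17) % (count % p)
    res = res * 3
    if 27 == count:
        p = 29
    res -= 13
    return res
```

3

Transformed code:
def solve(res, count, p):
    count = 37 - p
    count = count * (2 * (count + res))
    res = (p - 17) % (count % p)
    res = res * 3
    if 27 == count:
        p = 29
    res = res - 13
    return res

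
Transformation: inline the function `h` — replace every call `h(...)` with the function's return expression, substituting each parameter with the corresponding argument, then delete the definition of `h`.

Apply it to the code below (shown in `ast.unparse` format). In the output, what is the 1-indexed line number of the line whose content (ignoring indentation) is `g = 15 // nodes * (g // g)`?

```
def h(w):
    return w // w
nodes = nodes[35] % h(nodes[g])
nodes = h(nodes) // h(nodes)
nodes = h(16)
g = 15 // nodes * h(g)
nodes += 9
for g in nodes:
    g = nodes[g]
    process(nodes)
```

Transformed code:
nodes = nodes[35] % (nodes[g] // nodes[g])
nodes = nodes // nodes // (nodes // nodes)
nodes = 16 // 16
g = 15 // nodes * (g // g)
nodes += 9
for g in nodes:
    g = nodes[g]
    process(nodes)

4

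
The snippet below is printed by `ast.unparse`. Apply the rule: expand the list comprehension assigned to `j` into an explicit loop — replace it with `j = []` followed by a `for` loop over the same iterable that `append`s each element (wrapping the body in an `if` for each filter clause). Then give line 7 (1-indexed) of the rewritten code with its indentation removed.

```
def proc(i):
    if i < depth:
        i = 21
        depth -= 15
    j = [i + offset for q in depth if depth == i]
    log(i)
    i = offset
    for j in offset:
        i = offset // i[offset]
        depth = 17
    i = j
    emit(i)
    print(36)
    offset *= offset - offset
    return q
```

if depth == i:

Transformed code:
def proc(i):
    if i < depth:
        i = 21
        depth -= 15
    j = []
    for q in depth:
        if depth == i:
            j.append(i + offset)
    log(i)
    i = offset
    for j in offset:
        i = offset // i[offset]
        depth = 17
    i = j
    emit(i)
    print(36)
    offset *= offset - offset
    return q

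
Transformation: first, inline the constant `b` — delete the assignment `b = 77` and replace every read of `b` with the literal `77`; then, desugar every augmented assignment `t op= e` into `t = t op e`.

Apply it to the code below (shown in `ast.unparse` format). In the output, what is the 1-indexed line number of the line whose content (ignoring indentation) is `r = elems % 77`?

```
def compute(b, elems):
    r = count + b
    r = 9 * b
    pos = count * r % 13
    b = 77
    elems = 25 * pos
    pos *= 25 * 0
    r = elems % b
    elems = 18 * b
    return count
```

Transformed code:
def compute(b, elems):
    r = count + 77
    r = 9 * 77
    pos = count * r % 13
    elems = 25 * pos
    pos = pos * (25 * 0)
    r = elems % 77
    elems = 18 * 77
    return count

7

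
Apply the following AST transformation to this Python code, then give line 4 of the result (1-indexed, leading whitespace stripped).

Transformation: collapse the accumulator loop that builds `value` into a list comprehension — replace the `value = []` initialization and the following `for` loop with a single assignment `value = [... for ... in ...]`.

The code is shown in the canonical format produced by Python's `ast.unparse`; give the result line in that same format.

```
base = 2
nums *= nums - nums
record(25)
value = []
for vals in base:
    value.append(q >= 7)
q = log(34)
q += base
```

Transformed code:
base = 2
nums *= nums - nums
record(25)
value = [q >= 7 for vals in base]
q = log(34)
q += base

value = [q >= 7 for vals in base]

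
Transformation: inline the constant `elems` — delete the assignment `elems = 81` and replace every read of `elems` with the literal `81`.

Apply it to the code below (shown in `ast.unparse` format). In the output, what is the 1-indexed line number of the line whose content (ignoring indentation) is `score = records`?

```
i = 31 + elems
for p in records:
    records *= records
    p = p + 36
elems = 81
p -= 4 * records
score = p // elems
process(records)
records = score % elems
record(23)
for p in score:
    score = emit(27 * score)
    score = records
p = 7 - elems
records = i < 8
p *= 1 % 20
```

12

Transformed code:
i = 31 + 81
for p in records:
    records *= records
    p = p + 36
p -= 4 * records
score = p // 81
process(records)
records = score % 81
record(23)
for p in score:
    score = emit(27 * score)
    score = records
p = 7 - 81
records = i < 8
p *= 1 % 20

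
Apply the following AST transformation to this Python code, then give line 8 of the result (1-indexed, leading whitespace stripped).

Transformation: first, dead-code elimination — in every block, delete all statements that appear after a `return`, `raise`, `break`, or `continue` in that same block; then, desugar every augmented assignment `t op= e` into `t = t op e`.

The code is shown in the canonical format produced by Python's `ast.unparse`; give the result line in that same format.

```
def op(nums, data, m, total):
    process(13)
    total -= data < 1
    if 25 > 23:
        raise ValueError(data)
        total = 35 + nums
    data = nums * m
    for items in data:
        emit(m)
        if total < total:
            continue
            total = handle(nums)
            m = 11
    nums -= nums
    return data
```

emit(m)

Transformed code:
def op(nums, data, m, total):
    process(13)
    total = total - (data < 1)
    if 25 > 23:
        raise ValueError(data)
    data = nums * m
    for items in data:
        emit(m)
        if total < total:
            continue
    nums = nums - nums
    return data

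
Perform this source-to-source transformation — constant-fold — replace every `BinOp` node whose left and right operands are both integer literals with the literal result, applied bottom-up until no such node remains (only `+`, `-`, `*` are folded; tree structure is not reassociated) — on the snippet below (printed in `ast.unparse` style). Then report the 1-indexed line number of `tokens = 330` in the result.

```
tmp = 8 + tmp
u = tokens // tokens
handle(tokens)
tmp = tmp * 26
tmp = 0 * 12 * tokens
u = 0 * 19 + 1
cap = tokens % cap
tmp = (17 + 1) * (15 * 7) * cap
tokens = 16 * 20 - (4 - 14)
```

9

Transformed code:
tmp = 8 + tmp
u = tokens // tokens
handle(tokens)
tmp = tmp * 26
tmp = 0 * tokens
u = 1
cap = tokens % cap
tmp = 1890 * cap
tokens = 330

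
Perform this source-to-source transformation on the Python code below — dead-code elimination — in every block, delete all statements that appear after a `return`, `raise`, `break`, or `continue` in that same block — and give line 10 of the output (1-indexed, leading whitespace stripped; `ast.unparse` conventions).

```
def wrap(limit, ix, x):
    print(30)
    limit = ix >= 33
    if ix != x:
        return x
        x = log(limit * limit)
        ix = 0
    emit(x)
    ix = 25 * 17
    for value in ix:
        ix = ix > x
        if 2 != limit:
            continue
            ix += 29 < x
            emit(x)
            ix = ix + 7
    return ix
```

if 2 != limit:

Transformed code:
def wrap(limit, ix, x):
    print(30)
    limit = ix >= 33
    if ix != x:
        return x
    emit(x)
    ix = 25 * 17
    for value in ix:
        ix = ix > x
        if 2 != limit:
            continue
    return ix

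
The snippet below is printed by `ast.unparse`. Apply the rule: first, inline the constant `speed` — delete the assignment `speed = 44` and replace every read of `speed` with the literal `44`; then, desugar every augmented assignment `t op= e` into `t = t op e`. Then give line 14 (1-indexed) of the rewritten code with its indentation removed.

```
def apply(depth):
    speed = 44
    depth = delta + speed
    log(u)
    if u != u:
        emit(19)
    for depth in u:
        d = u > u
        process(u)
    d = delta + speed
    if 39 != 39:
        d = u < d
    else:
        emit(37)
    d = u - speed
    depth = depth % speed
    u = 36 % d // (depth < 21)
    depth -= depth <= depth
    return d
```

Transformed code:
def apply(depth):
    depth = delta + 44
    log(u)
    if u != u:
        emit(19)
    for depth in u:
        d = u > u
        process(u)
    d = delta + 44
    if 39 != 39:
        d = u < d
    else:
        emit(37)
    d = u - 44
    depth = depth % 44
    u = 36 % d // (depth < 21)
    depth = depth - (depth <= depth)
    return d

d = u - 44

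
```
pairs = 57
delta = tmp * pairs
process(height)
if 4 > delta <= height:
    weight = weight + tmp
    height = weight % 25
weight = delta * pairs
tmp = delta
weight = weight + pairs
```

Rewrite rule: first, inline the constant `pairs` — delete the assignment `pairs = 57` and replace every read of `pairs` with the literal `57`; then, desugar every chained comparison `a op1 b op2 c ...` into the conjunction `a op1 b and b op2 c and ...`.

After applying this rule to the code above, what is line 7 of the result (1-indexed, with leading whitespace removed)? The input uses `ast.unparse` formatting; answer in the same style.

Transformed code:
delta = tmp * 57
process(height)
if 4 > delta and delta <= height:
    weight = weight + tmp
    height = weight % 25
weight = delta * 57
tmp = delta
weight = weight + 57

tmp = delta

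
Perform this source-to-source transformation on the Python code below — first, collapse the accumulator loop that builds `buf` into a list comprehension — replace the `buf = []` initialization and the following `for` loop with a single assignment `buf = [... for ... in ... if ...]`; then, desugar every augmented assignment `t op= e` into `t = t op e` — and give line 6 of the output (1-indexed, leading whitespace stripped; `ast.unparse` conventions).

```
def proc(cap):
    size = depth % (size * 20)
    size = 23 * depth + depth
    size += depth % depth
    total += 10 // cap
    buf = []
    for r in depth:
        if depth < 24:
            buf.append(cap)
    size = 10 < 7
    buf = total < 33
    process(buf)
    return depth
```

buf = [cap for r in depth if depth < 24]

Transformed code:
def proc(cap):
    size = depth % (size * 20)
    size = 23 * depth + depth
    size = size + depth % depth
    total = total + 10 // cap
    buf = [cap for r in depth if depth < 24]
    size = 10 < 7
    buf = total < 33
    process(buf)
    return depth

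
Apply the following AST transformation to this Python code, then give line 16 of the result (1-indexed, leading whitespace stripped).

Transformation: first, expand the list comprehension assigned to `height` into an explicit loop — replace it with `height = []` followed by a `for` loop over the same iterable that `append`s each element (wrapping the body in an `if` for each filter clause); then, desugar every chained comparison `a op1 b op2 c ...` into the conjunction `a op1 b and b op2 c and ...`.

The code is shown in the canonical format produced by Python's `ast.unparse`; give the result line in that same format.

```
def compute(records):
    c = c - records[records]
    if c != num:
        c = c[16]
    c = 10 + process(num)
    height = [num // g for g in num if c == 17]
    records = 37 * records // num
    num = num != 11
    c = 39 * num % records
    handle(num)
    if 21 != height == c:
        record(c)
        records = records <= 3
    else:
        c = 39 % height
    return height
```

Transformed code:
def compute(records):
    c = c - records[records]
    if c != num:
        c = c[16]
    c = 10 + process(num)
    height = []
    for g in num:
        if c == 17:
            height.append(num // g)
    records = 37 * records // num
    num = num != 11
    c = 39 * num % records
    handle(num)
    if 21 != height and height == c:
        record(c)
        records = records <= 3
    else:
        c = 39 % height
    return height

records = records <= 3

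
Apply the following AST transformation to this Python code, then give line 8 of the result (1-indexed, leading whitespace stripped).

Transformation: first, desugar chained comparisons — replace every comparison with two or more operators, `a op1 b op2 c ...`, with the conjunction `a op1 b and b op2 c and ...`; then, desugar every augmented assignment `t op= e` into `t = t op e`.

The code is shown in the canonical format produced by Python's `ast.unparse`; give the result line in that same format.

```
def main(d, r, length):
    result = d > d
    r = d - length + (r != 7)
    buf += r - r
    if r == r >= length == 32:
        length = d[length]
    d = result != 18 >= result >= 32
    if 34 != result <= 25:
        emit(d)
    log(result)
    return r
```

Transformed code:
def main(d, r, length):
    result = d > d
    r = d - length + (r != 7)
    buf = buf + (r - r)
    if r == r and r >= length and (length == 32):
        length = d[length]
    d = result != 18 and 18 >= result and (result >= 32)
    if 34 != result and result <= 25:
        emit(d)
    log(result)
    return r

if 34 != result and result <= 25:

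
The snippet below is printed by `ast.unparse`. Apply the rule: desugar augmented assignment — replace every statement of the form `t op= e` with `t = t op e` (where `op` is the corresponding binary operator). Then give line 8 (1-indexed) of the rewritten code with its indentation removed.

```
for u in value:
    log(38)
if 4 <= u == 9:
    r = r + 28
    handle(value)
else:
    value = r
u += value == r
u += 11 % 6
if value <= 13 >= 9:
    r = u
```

u = u + (value == r)

Transformed code:
for u in value:
    log(38)
if 4 <= u == 9:
    r = r + 28
    handle(value)
else:
    value = r
u = u + (value == r)
u = u + 11 % 6
if value <= 13 >= 9:
    r = u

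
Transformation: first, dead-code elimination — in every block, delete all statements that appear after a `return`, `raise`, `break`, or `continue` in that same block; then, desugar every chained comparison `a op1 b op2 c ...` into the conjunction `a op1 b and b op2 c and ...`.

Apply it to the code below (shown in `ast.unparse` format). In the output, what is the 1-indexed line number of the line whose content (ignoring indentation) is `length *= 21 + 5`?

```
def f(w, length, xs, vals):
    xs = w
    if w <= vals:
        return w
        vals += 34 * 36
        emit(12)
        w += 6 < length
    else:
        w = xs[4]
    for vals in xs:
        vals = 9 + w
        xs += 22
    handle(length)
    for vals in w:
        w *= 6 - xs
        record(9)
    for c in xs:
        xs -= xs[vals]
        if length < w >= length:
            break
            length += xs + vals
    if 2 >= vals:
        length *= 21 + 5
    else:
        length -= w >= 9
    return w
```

19

Transformed code:
def f(w, length, xs, vals):
    xs = w
    if w <= vals:
        return w
    else:
        w = xs[4]
    for vals in xs:
        vals = 9 + w
        xs += 22
    handle(length)
    for vals in w:
        w *= 6 - xs
        record(9)
    for c in xs:
        xs -= xs[vals]
        if length < w and w >= length:
            break
    if 2 >= vals:
        length *= 21 + 5
    else:
        length -= w >= 9
    return w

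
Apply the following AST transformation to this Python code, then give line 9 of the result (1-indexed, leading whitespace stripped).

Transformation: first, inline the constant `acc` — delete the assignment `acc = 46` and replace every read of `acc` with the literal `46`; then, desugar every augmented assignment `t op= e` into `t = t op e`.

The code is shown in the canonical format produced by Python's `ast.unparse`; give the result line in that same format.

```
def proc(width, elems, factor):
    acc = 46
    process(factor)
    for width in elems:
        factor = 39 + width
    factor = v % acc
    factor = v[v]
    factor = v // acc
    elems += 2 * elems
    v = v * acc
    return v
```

Transformed code:
def proc(width, elems, factor):
    process(factor)
    for width in elems:
        factor = 39 + width
    factor = v % 46
    factor = v[v]
    factor = v // 46
    elems = elems + 2 * elems
    v = v * 46
    return v

v = v * 46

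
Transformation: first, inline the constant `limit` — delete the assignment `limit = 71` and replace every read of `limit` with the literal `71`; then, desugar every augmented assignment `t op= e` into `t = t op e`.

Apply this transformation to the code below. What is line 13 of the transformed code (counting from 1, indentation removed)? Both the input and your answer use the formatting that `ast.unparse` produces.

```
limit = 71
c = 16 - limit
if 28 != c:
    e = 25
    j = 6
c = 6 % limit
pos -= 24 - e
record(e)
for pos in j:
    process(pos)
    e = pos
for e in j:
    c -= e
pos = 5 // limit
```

pos = 5 // 71

Transformed code:
c = 16 - 71
if 28 != c:
    e = 25
    j = 6
c = 6 % 71
pos = pos - (24 - e)
record(e)
for pos in j:
    process(pos)
    e = pos
for e in j:
    c = c - e
pos = 5 // 71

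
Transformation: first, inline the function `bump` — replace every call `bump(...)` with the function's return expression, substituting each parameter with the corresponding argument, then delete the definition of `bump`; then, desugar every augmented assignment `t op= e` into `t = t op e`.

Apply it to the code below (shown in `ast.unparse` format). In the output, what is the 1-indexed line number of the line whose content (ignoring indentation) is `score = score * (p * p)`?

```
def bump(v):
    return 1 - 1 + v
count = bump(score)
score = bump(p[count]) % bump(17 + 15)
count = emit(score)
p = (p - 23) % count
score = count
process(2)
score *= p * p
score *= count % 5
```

7

Transformed code:
count = 1 - 1 + score
score = (1 - 1 + p[count]) % (1 - 1 + (17 + 15))
count = emit(score)
p = (p - 23) % count
score = count
process(2)
score = score * (p * p)
score = score * (count % 5)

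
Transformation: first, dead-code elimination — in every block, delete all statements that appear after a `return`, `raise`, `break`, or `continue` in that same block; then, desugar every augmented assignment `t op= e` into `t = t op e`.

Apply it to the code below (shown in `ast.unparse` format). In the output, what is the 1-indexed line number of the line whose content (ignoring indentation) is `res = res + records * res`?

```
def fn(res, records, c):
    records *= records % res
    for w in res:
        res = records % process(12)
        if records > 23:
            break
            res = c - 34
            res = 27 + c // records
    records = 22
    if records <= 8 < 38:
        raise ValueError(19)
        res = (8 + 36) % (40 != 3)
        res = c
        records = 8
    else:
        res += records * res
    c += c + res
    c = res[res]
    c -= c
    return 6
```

11

Transformed code:
def fn(res, records, c):
    records = records * (records % res)
    for w in res:
        res = records % process(12)
        if records > 23:
            break
    records = 22
    if records <= 8 < 38:
        raise ValueError(19)
    else:
        res = res + records * res
    c = c + (c + res)
    c = res[res]
    c = c - c
    return 6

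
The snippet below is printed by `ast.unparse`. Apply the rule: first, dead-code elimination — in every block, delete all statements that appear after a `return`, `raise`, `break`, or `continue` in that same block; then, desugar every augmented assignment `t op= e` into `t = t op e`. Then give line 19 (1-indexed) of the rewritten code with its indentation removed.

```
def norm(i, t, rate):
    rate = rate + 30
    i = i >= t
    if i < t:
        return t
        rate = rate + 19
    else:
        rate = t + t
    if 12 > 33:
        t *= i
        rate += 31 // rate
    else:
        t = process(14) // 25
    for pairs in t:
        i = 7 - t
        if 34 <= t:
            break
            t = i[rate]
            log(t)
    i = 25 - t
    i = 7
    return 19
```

Transformed code:
def norm(i, t, rate):
    rate = rate + 30
    i = i >= t
    if i < t:
        return t
    else:
        rate = t + t
    if 12 > 33:
        t = t * i
        rate = rate + 31 // rate
    else:
        t = process(14) // 25
    for pairs in t:
        i = 7 - t
        if 34 <= t:
            break
    i = 25 - t
    i = 7
    return 19

return 19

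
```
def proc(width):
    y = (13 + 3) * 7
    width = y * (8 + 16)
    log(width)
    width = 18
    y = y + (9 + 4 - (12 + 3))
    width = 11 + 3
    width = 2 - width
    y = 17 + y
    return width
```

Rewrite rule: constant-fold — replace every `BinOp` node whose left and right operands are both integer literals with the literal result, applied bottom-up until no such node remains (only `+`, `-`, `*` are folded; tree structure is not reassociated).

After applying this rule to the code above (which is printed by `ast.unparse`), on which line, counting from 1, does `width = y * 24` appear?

Transformed code:
def proc(width):
    y = 112
    width = y * 24
    log(width)
    width = 18
    y = y + -2
    width = 14
    width = 2 - width
    y = 17 + y
    return width

3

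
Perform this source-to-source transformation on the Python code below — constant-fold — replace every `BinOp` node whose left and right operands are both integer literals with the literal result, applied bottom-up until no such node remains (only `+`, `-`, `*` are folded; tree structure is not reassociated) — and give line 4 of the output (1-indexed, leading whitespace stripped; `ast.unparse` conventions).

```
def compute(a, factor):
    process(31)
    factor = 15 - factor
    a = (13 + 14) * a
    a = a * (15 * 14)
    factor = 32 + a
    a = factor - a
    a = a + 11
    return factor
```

Transformed code:
def compute(a, factor):
    process(31)
    factor = 15 - factor
    a = 27 * a
    a = a * 210
    factor = 32 + a
    a = factor - a
    a = a + 11
    return factor

a = 27 * a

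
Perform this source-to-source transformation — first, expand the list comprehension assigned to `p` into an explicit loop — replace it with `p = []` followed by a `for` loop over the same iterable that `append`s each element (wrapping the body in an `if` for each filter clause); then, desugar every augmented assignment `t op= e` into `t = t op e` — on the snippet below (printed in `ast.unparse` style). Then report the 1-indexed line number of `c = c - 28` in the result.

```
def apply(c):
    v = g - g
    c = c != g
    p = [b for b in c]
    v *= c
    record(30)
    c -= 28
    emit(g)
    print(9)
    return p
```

Transformed code:
def apply(c):
    v = g - g
    c = c != g
    p = []
    for b in c:
        p.append(b)
    v = v * c
    record(30)
    c = c - 28
    emit(g)
    print(9)
    return p

9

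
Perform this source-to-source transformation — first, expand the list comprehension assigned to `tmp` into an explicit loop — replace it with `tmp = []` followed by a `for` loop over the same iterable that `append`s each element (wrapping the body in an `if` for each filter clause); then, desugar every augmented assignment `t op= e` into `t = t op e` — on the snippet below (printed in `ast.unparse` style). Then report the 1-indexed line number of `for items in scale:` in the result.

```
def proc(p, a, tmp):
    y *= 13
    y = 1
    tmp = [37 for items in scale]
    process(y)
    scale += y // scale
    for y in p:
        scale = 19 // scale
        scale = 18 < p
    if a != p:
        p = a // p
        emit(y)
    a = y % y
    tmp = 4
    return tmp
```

5

Transformed code:
def proc(p, a, tmp):
    y = y * 13
    y = 1
    tmp = []
    for items in scale:
        tmp.append(37)
    process(y)
    scale = scale + y // scale
    for y in p:
        scale = 19 // scale
        scale = 18 < p
    if a != p:
        p = a // p
        emit(y)
    a = y % y
    tmp = 4
    return tmp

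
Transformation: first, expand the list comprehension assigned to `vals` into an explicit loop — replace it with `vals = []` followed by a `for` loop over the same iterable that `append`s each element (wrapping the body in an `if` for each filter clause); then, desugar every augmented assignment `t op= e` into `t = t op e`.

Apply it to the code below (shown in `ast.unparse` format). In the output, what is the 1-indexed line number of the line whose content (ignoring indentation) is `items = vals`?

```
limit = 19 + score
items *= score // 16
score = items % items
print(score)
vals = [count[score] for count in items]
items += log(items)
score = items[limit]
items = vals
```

Transformed code:
limit = 19 + score
items = items * (score // 16)
score = items % items
print(score)
vals = []
for count in items:
    vals.append(count[score])
items = items + log(items)
score = items[limit]
items = vals

10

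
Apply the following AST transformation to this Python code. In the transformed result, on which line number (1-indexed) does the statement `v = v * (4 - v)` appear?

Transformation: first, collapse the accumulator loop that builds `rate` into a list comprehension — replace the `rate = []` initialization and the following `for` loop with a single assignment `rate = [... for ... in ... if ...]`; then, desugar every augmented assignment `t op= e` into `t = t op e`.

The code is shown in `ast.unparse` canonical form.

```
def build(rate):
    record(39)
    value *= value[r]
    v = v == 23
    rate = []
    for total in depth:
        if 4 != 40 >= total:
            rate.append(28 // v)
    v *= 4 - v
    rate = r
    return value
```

Transformed code:
def build(rate):
    record(39)
    value = value * value[r]
    v = v == 23
    rate = [28 // v for total in depth if 4 != 40 >= total]
    v = v * (4 - v)
    rate = r
    return value

6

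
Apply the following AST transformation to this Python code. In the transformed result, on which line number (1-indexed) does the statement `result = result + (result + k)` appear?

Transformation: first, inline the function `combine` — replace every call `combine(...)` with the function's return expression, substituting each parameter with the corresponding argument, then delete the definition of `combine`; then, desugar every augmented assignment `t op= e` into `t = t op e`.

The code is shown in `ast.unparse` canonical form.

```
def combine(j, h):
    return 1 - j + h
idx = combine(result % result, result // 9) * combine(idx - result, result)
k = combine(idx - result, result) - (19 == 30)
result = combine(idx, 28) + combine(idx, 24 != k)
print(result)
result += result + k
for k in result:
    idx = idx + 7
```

5

Transformed code:
idx = (1 - result % result + result // 9) * (1 - (idx - result) + result)
k = 1 - (idx - result) + result - (19 == 30)
result = 1 - idx + 28 + (1 - idx + (24 != k))
print(result)
result = result + (result + k)
for k in result:
    idx = idx + 7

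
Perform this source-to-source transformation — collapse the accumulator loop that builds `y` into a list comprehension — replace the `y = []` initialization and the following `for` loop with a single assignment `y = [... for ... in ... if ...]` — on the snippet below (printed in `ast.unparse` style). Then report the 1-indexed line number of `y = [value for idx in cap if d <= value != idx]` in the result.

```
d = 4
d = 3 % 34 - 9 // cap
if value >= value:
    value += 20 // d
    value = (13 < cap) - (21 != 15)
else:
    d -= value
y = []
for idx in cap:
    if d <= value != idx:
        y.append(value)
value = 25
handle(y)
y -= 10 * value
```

Transformed code:
d = 4
d = 3 % 34 - 9 // cap
if value >= value:
    value += 20 // d
    value = (13 < cap) - (21 != 15)
else:
    d -= value
y = [value for idx in cap if d <= value != idx]
value = 25
handle(y)
y -= 10 * value

8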